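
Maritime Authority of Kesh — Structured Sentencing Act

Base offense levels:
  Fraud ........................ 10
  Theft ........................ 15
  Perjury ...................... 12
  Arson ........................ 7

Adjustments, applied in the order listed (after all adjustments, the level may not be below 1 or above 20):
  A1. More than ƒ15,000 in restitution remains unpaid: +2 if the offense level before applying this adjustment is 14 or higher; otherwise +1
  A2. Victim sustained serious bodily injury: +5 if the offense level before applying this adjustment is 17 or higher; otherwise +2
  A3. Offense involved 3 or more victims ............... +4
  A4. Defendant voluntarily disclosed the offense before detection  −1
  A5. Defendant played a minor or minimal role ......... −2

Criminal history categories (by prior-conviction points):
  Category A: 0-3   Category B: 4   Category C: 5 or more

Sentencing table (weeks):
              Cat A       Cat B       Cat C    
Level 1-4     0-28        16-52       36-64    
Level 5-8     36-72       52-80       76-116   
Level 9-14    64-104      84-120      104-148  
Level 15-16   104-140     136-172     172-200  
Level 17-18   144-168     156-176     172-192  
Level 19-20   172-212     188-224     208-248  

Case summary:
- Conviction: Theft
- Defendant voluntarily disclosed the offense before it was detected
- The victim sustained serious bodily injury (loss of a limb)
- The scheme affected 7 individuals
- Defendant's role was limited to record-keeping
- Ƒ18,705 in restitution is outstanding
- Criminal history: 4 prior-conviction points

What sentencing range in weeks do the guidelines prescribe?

188-224 weeks

Base offense level for theft: 15.
A1 applies (level before this adjustment is 15 ≥ 14, so +2): 15 + 2 = 17.
A2 applies (level before this adjustment is 17 ≥ 17, so +5): 17 + 5 = 22.
A3 applies: 22 + 4 = 26.
A4 applies: 26 − 1 = 25.
A5 applies: 25 − 2 = 23.
Level 23 exceeds the maximum of 20; capped at 20.
Final offense level: 20.
Criminal history: 4 prior points → Category B (4).
Level 20 falls in the 19-20 band.
Grid: Level 19-20 × Category B = 188-224 weeks.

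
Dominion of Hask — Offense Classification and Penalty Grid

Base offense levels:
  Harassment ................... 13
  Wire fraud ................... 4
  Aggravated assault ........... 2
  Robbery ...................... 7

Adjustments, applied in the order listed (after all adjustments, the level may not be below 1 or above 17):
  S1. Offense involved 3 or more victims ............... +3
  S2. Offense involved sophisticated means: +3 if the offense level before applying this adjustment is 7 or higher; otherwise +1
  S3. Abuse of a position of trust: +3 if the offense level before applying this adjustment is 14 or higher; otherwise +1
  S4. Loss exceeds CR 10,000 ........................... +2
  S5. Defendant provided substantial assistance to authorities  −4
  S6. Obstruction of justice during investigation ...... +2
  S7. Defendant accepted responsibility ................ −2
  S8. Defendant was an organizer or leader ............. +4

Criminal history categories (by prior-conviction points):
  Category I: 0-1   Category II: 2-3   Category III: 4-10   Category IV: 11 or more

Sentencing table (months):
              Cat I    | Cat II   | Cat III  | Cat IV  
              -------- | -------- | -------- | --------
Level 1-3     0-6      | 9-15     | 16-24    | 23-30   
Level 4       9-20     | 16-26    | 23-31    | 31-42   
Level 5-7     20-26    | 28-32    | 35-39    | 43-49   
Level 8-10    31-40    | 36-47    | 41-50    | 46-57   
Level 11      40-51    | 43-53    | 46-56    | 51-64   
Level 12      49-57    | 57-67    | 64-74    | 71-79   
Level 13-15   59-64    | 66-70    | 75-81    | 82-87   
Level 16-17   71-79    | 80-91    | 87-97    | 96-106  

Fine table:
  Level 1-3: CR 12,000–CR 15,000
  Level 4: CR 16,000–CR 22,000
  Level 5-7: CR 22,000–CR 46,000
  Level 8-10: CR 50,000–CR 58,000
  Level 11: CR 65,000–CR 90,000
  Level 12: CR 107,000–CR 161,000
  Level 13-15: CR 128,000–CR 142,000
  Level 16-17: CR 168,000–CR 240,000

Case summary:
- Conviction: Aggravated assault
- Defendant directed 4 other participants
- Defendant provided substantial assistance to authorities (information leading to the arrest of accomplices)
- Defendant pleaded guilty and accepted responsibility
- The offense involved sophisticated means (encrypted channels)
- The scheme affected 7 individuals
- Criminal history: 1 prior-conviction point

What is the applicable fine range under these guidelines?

Base offense level for aggravated assault: 2.
S1 applies: 2 + 3 = 5.
S2 applies (level before this adjustment is 5 < 7, so +1): 5 + 1 = 6.
S3 does not apply.
S4 does not apply.
S5 applies: 6 − 4 = 2.
S7 applies: 2 − 2 = 0.
S8 applies: 0 + 4 = 4.
Final offense level: 4.
Level 4 falls in the 4 band.
Fine table: Level 4 → CR 16,000–CR 22,000.

CR 16,000–CR 22,000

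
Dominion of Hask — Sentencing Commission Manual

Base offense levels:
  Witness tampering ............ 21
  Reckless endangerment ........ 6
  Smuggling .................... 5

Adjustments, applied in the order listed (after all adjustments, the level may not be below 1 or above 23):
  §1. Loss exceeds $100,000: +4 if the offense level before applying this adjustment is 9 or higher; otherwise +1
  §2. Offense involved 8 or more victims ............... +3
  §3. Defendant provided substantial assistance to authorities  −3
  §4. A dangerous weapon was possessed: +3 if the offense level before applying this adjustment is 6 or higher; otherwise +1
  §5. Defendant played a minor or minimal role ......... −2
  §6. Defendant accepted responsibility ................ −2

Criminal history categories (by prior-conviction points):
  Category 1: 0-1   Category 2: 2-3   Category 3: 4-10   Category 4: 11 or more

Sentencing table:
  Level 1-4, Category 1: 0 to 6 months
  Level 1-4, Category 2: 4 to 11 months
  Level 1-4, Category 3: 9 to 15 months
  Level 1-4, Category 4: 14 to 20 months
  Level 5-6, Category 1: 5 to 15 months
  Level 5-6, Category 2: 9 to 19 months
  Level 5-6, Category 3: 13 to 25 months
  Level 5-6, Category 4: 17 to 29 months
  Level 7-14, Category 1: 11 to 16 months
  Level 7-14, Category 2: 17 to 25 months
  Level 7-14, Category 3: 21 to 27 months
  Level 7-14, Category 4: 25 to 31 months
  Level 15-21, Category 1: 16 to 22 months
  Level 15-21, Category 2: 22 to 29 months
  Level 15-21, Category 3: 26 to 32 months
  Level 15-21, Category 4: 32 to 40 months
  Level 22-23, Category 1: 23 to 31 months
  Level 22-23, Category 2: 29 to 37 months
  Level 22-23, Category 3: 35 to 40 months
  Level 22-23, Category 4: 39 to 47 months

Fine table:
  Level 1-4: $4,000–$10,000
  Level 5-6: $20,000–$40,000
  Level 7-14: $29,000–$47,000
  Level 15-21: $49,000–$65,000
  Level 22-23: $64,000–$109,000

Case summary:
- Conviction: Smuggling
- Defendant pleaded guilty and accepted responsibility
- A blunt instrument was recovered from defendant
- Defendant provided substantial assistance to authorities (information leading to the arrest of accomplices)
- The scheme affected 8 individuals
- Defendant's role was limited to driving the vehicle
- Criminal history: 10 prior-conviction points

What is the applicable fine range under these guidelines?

$4,000–$10,000

Base offense level for smuggling: 5.
§1 does not apply.
§2 applies: 5 + 3 = 8.
§3 applies: 8 − 3 = 5.
§4 applies (level before this adjustment is 5 < 6, so +1): 5 + 1 = 6.
§5 applies: 6 − 2 = 4.
§6 applies: 4 − 2 = 2.
Final offense level: 2.
Level 2 falls in the 1-4 band.
Fine table: Level 1-4 → $4,000–$10,000.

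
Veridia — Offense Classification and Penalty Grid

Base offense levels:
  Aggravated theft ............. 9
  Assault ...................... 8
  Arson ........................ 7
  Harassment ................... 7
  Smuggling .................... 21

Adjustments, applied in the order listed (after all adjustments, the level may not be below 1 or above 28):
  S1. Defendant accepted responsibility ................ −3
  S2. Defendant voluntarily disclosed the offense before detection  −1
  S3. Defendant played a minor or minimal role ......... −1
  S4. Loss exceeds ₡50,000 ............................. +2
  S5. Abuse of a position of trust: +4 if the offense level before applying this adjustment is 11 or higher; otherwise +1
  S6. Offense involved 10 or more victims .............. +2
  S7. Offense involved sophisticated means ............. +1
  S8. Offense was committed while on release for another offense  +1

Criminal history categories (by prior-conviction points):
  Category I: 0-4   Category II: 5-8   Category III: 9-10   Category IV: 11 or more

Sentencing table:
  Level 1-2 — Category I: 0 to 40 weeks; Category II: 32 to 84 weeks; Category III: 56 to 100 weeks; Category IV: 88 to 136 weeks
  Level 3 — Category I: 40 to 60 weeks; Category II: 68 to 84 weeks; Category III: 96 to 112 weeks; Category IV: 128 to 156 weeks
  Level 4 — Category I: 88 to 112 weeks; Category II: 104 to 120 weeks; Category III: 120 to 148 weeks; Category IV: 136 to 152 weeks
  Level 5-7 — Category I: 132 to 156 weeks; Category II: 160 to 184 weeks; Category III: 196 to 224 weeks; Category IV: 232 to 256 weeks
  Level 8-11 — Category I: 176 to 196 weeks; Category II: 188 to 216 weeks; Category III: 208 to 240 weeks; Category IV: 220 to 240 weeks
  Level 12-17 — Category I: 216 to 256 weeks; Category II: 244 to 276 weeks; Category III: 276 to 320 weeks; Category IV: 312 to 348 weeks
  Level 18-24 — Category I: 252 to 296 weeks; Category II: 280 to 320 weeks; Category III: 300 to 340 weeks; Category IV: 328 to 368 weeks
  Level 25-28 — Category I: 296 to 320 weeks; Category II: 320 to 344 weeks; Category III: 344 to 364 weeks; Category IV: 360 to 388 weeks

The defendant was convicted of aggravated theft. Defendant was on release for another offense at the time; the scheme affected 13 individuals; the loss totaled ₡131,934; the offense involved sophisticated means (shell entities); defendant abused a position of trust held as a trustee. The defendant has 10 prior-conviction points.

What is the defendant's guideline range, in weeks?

300-340 weeks

Base offense level for aggravated theft: 9.
S3 does not apply.
S4 applies: 9 + 2 = 11.
S5 applies (level before this adjustment is 11 ≥ 11, so +4): 11 + 4 = 15.
S6 applies: 15 + 2 = 17.
S7 applies: 17 + 1 = 18.
S8 applies: 18 + 1 = 19.
Final offense level: 19.
Criminal history: 10 prior points → Category III (9-10).
Level 19 falls in the 18-24 band.
Grid: Level 18-24 × Category III = 300-340 weeks.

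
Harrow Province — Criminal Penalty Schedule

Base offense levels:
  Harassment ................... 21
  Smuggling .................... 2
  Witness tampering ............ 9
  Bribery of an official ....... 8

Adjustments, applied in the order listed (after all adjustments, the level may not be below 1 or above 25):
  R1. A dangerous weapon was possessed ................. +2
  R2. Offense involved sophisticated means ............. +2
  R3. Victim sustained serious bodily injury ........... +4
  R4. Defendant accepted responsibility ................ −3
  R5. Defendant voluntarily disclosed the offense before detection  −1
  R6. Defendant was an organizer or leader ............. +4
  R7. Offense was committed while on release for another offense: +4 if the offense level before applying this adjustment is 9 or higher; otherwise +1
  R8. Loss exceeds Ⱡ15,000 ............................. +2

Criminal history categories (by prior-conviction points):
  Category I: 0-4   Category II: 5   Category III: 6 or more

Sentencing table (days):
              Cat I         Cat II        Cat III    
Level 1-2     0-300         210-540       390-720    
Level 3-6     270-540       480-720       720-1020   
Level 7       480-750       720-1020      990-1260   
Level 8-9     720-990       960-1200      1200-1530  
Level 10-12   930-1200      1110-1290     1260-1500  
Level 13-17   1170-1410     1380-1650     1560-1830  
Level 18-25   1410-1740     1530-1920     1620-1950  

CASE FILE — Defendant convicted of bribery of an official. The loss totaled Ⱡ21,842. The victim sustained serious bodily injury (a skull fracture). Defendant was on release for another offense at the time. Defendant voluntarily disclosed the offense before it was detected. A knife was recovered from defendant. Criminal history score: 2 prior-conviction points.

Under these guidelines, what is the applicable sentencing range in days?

Base offense level for bribery of an official: 8.
R1 applies: 8 + 2 = 10.
R2 does not apply.
R3 applies: 10 + 4 = 14.
R5 applies: 14 − 1 = 13.
R6 does not apply.
R7 applies (level before this adjustment is 13 ≥ 9, so +4): 13 + 4 = 17.
R8 applies: 17 + 2 = 19.
Final offense level: 19.
Criminal history: 2 prior points → Category I (0-4).
Level 19 falls in the 18-25 band.
Grid: Level 18-25 × Category I = 1410-1740 days.

1410-1740 days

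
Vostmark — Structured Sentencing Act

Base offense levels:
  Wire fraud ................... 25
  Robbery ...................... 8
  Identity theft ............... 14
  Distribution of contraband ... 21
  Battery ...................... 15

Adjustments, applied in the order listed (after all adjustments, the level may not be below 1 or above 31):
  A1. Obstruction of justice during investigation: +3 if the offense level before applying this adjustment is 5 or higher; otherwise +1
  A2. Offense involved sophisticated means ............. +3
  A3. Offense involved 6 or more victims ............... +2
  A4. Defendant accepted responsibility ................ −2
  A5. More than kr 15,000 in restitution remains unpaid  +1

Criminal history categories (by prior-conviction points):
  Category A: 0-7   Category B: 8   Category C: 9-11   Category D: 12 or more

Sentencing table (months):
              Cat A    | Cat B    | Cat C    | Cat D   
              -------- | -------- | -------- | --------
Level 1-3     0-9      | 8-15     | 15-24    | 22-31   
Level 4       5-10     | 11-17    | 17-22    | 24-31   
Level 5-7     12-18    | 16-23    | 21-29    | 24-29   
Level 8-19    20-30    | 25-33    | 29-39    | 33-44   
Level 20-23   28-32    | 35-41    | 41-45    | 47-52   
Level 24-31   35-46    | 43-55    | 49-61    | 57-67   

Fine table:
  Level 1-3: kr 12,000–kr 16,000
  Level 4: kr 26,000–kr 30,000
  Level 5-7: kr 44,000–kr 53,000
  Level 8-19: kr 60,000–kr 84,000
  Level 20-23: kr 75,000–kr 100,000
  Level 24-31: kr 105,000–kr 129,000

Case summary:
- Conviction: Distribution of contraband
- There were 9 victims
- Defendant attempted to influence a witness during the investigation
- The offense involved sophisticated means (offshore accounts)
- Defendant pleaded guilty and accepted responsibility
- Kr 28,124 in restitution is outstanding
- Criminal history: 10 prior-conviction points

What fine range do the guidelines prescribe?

kr 105,000–kr 129,000

Base offense level for distribution of contraband: 21.
A1 applies (level before this adjustment is 21 ≥ 5, so +3): 21 + 3 = 24.
A2 applies: 24 + 3 = 27.
A3 applies: 27 + 2 = 29.
A4 applies: 29 − 2 = 27.
A5 applies: 27 + 1 = 28.
Final offense level: 28.
Level 28 falls in the 24-31 band.
Fine table: Level 24-31 → kr 105,000–kr 129,000.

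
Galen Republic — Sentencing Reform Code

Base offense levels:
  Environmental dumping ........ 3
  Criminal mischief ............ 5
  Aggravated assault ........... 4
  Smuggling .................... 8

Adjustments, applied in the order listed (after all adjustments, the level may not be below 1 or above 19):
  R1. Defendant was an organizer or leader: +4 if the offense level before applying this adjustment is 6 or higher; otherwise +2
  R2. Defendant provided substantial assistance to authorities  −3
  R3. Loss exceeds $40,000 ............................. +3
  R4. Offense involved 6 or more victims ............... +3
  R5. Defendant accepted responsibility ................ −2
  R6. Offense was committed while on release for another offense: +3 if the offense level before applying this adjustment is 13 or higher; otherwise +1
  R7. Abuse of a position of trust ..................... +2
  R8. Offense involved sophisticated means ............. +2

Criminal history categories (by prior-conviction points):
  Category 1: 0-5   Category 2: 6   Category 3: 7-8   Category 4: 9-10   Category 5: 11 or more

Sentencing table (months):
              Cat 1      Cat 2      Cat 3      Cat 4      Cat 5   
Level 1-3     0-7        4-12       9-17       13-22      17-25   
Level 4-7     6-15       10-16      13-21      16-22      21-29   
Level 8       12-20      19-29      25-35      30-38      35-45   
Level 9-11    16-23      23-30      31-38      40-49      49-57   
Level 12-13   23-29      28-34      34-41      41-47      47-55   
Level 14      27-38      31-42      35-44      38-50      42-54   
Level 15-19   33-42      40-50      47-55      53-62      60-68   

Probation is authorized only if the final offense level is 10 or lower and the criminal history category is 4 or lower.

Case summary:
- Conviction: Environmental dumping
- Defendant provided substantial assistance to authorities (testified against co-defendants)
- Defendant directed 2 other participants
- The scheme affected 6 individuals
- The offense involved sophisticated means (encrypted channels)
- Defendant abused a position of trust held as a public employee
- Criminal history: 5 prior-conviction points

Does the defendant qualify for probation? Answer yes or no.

Base offense level for environmental dumping: 3.
R1 applies (level before this adjustment is 3 < 6, so +2): 3 + 2 = 5.
R2 applies: 5 − 3 = 2.
R3 does not apply.
R4 applies: 2 + 3 = 5.
R5 does not apply.
R7 applies: 5 + 2 = 7.
R8 applies: 7 + 2 = 9.
Final offense level: 9.
Criminal history: 5 prior points → Category 1 (0-5).
Level 9 falls in the 9-11 band.
Grid: Level 9-11 × Category 1 = 16-23 months.
Probation check: level 9 ≤ 10 and category 1 ≤ 4 → eligible.

Yes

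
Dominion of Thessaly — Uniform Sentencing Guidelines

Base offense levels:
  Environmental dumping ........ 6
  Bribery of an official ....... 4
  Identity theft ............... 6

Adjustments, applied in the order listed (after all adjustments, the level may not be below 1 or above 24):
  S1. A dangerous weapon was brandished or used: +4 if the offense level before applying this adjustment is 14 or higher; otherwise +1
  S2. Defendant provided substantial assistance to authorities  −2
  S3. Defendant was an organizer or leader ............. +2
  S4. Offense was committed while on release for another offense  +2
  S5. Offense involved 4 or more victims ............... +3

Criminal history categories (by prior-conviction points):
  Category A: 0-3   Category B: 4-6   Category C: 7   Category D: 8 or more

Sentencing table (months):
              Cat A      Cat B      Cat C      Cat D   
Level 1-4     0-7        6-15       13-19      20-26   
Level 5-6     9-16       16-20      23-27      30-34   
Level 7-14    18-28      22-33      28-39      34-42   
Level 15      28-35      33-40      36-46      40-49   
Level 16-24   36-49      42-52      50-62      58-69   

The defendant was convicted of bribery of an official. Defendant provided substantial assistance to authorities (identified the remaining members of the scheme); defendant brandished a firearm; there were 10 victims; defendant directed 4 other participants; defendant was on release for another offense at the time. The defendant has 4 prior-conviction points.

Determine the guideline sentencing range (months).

22-33 months

Base offense level for bribery of an official: 4.
S1 applies (level before this adjustment is 4 < 14, so +1): 4 + 1 = 5.
S2 applies: 5 − 2 = 3.
S3 applies: 3 + 2 = 5.
S4 applies: 5 + 2 = 7.
S5 applies: 7 + 3 = 10.
Final offense level: 10.
Criminal history: 4 prior points → Category B (4-6).
Level 10 falls in the 7-14 band.
Grid: Level 7-14 × Category B = 22-33 months.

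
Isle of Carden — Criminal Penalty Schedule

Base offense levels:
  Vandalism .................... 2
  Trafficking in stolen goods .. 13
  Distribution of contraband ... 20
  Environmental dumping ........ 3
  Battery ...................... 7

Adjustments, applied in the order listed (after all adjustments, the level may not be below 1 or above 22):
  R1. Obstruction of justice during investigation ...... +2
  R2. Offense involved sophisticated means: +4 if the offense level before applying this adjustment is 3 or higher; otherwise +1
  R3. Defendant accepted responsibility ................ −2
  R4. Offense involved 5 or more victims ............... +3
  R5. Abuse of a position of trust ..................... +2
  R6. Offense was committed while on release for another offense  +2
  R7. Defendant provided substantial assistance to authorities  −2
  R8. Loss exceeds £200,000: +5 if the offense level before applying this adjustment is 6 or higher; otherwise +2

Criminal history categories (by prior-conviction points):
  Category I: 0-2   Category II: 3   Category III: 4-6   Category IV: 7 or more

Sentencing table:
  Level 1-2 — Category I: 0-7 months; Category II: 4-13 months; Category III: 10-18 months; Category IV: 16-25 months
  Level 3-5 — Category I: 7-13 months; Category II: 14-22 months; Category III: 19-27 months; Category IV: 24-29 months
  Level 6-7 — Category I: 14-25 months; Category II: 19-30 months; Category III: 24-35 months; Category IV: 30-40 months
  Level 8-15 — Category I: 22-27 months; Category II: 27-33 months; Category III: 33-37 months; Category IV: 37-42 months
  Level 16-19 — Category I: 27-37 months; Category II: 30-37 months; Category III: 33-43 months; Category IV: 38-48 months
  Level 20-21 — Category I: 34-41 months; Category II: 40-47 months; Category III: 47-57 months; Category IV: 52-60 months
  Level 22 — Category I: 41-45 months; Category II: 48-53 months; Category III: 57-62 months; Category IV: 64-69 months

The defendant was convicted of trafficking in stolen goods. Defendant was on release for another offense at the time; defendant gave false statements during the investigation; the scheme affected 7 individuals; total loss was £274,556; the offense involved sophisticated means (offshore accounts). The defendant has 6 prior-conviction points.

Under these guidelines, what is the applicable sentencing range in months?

Base offense level for trafficking in stolen goods: 13.
R1 applies: 13 + 2 = 15.
R2 applies (level before this adjustment is 15 ≥ 3, so +4): 15 + 4 = 19.
R4 applies: 19 + 3 = 22.
R5 does not apply.
R6 applies: 22 + 2 = 24.
R7 does not apply.
R8 applies (level before this adjustment is 24 ≥ 6, so +5): 24 + 5 = 29.
Level 29 exceeds the maximum of 22; capped at 22.
Final offense level: 22.
Criminal history: 6 prior points → Category III (4-6).
Level 22 falls in the 22 band.
Grid: Level 22 × Category III = 57-62 months.

57-62 months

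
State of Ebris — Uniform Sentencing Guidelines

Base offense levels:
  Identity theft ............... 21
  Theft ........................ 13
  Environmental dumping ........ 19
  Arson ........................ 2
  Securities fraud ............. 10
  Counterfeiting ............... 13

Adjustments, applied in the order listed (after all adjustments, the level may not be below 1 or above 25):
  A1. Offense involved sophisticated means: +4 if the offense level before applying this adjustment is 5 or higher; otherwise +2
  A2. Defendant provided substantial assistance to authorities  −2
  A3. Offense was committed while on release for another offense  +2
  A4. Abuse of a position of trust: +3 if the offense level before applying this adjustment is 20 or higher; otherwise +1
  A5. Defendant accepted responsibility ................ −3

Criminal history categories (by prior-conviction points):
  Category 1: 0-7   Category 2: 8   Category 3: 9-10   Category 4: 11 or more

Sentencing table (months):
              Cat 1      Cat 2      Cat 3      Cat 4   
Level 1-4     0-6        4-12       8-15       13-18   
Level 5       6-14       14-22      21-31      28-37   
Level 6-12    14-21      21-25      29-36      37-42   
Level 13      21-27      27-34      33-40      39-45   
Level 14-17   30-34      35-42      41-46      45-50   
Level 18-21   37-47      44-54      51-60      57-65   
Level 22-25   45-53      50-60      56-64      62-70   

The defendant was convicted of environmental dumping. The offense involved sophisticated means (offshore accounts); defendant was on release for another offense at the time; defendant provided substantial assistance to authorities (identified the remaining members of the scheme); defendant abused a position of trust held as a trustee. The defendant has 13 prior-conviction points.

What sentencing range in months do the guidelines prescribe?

Base offense level for environmental dumping: 19.
A1 applies (level before this adjustment is 19 ≥ 5, so +4): 19 + 4 = 23.
A2 applies: 23 − 2 = 21.
A3 applies: 21 + 2 = 23.
A4 applies (level before this adjustment is 23 ≥ 20, so +3): 23 + 3 = 26.
Level 26 exceeds the maximum of 25; capped at 25.
Final offense level: 25.
Criminal history: 13 prior points → Category 4 (11+).
Level 25 falls in the 22-25 band.
Grid: Level 22-25 × Category 4 = 62-70 months.

62-70 months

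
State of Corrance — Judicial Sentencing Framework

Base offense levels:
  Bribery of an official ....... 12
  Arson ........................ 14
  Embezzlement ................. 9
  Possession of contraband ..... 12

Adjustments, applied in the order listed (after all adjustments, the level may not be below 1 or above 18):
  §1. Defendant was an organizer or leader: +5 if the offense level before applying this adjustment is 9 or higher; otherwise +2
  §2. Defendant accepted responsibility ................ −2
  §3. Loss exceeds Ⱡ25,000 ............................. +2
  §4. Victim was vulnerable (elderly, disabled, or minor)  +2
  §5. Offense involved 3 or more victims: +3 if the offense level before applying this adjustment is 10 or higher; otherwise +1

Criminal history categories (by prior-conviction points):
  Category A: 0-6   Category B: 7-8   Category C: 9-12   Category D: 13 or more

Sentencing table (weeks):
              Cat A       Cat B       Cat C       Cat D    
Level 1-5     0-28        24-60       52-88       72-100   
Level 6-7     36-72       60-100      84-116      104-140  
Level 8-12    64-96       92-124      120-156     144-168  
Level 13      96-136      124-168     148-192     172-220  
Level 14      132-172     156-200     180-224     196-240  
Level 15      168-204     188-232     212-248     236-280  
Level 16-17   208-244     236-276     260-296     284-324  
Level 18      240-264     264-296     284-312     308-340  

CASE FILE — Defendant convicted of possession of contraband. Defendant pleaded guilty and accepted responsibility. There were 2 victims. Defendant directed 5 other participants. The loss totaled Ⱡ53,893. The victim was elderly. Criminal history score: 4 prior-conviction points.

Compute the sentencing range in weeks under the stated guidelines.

240-264 weeks

Base offense level for possession of contraband: 12.
§1 applies (level before this adjustment is 12 ≥ 9, so +5): 12 + 5 = 17.
§2 applies: 17 − 2 = 15.
§3 applies: 15 + 2 = 17.
§4 applies: 17 + 2 = 19.
§5 does not apply.
Level 19 exceeds the maximum of 18; capped at 18.
Final offense level: 18.
Criminal history: 4 prior points → Category A (0-6).
Level 18 falls in the 18 band.
Grid: Level 18 × Category A = 240-264 weeks.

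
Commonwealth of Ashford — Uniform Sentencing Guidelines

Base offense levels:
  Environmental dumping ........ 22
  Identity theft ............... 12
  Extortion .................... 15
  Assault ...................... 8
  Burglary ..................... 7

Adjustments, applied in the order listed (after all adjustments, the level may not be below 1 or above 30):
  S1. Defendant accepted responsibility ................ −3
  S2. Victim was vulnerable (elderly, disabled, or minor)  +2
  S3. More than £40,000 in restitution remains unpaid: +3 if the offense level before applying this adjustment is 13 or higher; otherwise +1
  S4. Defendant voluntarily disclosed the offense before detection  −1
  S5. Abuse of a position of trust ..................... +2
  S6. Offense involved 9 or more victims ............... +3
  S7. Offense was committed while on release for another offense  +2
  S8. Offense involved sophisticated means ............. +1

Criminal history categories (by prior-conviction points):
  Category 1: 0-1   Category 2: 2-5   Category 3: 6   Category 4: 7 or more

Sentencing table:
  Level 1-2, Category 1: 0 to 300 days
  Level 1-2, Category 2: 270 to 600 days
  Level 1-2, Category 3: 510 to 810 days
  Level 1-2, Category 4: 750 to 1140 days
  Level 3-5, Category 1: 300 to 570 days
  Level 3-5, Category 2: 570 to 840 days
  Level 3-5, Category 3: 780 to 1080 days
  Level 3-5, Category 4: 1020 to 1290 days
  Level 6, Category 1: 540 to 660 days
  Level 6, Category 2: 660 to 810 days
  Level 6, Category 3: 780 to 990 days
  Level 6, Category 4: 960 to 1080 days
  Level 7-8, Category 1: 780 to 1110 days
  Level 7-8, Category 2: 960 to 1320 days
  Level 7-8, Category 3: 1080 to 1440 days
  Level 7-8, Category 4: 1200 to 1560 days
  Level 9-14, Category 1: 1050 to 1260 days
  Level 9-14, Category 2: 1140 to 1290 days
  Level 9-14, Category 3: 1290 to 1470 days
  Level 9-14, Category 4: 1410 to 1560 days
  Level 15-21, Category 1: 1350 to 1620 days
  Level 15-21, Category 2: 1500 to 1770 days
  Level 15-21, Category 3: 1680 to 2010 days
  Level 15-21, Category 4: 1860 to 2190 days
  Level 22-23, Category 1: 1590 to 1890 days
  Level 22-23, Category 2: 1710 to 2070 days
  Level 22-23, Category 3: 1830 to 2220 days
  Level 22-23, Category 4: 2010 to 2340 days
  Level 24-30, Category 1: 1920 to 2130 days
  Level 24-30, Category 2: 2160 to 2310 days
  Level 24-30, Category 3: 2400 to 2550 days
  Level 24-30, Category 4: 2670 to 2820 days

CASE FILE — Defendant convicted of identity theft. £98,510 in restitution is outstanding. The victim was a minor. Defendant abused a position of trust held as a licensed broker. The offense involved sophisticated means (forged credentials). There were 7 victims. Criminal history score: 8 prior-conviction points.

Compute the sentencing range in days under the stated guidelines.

Base offense level for identity theft: 12.
S2 applies: 12 + 2 = 14.
S3 applies (level before this adjustment is 14 ≥ 13, so +3): 14 + 3 = 17.
S5 applies: 17 + 2 = 19.
S7 does not apply.
S8 applies: 19 + 1 = 20.
Final offense level: 20.
Criminal history: 8 prior points → Category 4 (7+).
Level 20 falls in the 15-21 band.
Grid: Level 15-21 × Category 4 = 1860-2190 days.

1860-2190 days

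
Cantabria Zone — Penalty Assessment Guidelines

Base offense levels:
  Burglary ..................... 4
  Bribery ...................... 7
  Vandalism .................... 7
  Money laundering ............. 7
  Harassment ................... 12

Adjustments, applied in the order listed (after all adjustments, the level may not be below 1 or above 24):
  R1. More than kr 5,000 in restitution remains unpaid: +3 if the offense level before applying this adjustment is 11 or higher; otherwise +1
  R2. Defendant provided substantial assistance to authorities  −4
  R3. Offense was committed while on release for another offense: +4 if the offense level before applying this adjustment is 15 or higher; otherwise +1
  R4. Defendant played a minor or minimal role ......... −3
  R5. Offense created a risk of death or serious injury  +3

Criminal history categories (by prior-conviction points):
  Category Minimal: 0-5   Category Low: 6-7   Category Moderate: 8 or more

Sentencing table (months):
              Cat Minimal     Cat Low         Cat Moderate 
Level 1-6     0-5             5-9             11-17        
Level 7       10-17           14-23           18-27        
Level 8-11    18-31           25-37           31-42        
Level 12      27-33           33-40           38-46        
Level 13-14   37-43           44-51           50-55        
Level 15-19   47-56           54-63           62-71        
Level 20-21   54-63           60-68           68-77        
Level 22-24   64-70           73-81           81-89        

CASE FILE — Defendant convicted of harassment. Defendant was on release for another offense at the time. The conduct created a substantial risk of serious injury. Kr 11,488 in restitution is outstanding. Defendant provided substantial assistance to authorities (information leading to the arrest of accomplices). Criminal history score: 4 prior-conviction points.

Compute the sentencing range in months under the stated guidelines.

Base offense level for harassment: 12.
R1 applies (level before this adjustment is 12 ≥ 11, so +3): 12 + 3 = 15.
R2 applies: 15 − 4 = 11.
R3 applies (level before this adjustment is 11 < 15, so +1): 11 + 1 = 12.
R5 applies: 12 + 3 = 15.
Final offense level: 15.
Criminal history: 4 prior points → Category Minimal (0-5).
Level 15 falls in the 15-19 band.
Grid: Level 15-19 × Category Minimal = 47-56 months.

47-56 months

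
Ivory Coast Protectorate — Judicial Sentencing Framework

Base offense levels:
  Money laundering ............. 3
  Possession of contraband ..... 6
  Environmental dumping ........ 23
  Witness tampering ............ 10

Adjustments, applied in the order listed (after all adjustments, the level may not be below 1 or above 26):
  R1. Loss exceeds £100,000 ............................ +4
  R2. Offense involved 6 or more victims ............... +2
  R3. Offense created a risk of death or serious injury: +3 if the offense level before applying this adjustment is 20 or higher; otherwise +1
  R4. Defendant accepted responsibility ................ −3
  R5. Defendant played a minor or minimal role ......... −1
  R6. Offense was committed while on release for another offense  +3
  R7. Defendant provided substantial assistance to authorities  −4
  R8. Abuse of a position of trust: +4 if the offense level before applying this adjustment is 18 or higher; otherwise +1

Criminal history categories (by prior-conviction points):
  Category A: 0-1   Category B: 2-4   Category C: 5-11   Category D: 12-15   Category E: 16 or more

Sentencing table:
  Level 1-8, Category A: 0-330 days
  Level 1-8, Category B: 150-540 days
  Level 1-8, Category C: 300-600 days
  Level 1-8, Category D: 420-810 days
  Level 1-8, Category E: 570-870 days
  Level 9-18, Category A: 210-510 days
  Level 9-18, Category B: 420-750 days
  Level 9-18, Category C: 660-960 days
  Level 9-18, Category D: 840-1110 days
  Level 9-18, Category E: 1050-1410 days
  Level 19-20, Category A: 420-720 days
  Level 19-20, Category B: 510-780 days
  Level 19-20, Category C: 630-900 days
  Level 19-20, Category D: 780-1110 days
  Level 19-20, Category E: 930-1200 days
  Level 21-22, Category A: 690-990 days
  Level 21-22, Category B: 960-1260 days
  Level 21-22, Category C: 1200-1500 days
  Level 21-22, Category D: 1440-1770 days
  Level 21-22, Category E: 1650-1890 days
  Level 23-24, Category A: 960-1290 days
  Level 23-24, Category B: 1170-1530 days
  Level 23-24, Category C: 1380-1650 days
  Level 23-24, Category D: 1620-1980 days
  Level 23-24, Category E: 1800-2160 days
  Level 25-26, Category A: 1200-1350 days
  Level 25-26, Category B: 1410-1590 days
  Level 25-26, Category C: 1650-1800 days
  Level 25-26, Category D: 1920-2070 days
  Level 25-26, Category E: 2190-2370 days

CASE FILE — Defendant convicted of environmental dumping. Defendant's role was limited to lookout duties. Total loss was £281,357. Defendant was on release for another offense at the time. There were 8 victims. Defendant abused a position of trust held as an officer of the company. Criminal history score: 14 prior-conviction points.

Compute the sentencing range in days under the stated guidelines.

1920-2070 days

Base offense level for environmental dumping: 23.
R1 applies: 23 + 4 = 27.
R2 applies: 27 + 2 = 29.
R3 does not apply.
R4 does not apply.
R5 applies: 29 − 1 = 28.
R6 applies: 28 + 3 = 31.
R8 applies (level before this adjustment is 31 ≥ 18, so +4): 31 + 4 = 35.
Level 35 exceeds the maximum of 26; capped at 26.
Final offense level: 26.
Criminal history: 14 prior points → Category D (12-15).
Level 26 falls in the 25-26 band.
Grid: Level 25-26 × Category D = 1920-2070 days.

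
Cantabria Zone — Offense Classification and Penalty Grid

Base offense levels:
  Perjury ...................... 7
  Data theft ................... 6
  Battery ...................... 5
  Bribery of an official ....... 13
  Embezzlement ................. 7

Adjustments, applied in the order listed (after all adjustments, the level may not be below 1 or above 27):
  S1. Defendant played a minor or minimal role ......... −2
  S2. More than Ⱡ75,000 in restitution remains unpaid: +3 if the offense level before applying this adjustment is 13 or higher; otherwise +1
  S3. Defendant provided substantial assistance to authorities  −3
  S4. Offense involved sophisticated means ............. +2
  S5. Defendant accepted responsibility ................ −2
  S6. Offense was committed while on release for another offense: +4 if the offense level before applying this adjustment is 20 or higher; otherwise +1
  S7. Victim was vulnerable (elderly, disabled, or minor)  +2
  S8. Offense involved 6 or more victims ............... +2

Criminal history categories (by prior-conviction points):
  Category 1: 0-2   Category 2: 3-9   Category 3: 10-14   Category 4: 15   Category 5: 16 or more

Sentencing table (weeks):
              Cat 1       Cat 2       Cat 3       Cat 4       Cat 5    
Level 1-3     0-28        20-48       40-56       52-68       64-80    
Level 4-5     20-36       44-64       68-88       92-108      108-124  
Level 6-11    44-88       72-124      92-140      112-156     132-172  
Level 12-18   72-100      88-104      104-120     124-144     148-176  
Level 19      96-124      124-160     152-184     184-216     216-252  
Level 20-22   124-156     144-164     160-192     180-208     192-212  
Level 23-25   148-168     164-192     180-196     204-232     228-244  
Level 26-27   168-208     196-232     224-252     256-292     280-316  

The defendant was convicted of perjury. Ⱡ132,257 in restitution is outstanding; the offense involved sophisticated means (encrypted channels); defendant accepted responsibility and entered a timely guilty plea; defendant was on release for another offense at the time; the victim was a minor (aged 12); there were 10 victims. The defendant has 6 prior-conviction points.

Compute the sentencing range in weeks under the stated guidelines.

Base offense level for perjury: 7.
S1 does not apply.
S2 applies (level before this adjustment is 7 < 13, so +1): 7 + 1 = 8.
S3 does not apply.
S4 applies: 8 + 2 = 10.
S5 applies: 10 − 2 = 8.
S6 applies (level before this adjustment is 8 < 20, so +1): 8 + 1 = 9.
S7 applies: 9 + 2 = 11.
S8 applies: 11 + 2 = 13.
Final offense level: 13.
Criminal history: 6 prior points → Category 2 (3-9).
Level 13 falls in the 12-18 band.
Grid: Level 12-18 × Category 2 = 88-104 weeks.

88-104 weeks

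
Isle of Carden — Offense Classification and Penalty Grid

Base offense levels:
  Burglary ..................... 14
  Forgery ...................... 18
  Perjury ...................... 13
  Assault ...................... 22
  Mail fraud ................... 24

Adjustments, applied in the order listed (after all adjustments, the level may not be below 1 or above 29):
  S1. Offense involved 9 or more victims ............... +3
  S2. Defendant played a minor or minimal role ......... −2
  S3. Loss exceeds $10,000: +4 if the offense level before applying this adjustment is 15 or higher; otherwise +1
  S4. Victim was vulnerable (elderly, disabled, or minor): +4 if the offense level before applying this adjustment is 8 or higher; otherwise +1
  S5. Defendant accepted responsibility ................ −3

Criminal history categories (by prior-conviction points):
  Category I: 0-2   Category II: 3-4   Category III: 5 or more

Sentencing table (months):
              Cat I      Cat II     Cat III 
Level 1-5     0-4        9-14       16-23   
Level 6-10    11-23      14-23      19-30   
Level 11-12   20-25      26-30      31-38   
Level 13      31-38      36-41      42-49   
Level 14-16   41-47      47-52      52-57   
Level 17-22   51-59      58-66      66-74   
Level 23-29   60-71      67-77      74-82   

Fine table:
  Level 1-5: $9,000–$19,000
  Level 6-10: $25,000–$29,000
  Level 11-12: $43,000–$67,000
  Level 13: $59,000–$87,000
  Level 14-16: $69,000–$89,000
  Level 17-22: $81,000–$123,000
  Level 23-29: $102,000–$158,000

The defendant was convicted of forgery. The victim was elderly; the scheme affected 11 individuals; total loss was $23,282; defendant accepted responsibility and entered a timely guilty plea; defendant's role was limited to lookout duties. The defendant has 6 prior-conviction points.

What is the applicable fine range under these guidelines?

$102,000–$158,000

Base offense level for forgery: 18.
S1 applies: 18 + 3 = 21.
S2 applies: 21 − 2 = 19.
S3 applies (level before this adjustment is 19 ≥ 15, so +4): 19 + 4 = 23.
S4 applies (level before this adjustment is 23 ≥ 8, so +4): 23 + 4 = 27.
S5 applies: 27 − 3 = 24.
Final offense level: 24.
Level 24 falls in the 23-29 band.
Fine table: Level 23-29 → $102,000–$158,000.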